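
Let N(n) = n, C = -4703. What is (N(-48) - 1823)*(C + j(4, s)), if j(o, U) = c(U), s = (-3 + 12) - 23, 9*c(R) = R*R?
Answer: 78827101/9 ≈ 8.7586e+6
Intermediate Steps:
c(R) = R²/9 (c(R) = (R*R)/9 = R²/9)
s = -14 (s = 9 - 23 = -14)
j(o, U) = U²/9
(N(-48) - 1823)*(C + j(4, s)) = (-48 - 1823)*(-4703 + (⅑)*(-14)²) = -1871*(-4703 + (⅑)*196) = -1871*(-4703 + 196/9) = -1871*(-42131/9) = 78827101/9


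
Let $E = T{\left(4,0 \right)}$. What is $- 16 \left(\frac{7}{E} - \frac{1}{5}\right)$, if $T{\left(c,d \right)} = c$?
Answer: $- \frac{124}{5} \approx -24.8$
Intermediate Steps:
$E = 4$
$- 16 \left(\frac{7}{E} - \frac{1}{5}\right) = - 16 \left(\frac{7}{4} - \frac{1}{5}\right) = \left(-16\right) \frac{31}{20} = - \frac{124}{5}$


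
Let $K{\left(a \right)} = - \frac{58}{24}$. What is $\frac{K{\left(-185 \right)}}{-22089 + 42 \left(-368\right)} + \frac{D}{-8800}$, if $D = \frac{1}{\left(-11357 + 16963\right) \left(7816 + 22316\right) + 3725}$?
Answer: $\frac{2155466606393}{33487032241159200} \approx 6.4367 \cdot 10^{-5}$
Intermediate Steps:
$K{\left(a \right)} = - \frac{29}{12}$ ($K{\left(a \right)} = \left(-58\right) \frac{1}{24} = - \frac{29}{12}$)
$D = \frac{1}{168923717}$ ($D = \frac{1}{5606 \cdot 30132 + 3725} = \frac{1}{168919992 + 3725} = \frac{1}{168923717} \approx 5.9198 \cdot 10^{-9}$)
$\frac{K{\left(-185 \right)}}{-22089 + 42 \left(-368\right)} + \frac{D}{-8800} = - \frac{29}{12 \left(-22089 + 42 \left(-368\right)\right)} + \frac{1}{168923717 \left(-8800\right)} = - \frac{29}{12 \left(-22089 - 15456\right)} + \frac{1}{168923717} \left(- \frac{1}{8800}\right) = - \frac{29}{12 \left(-37545\right)} - \frac{1}{1486528709600} = \left(- \frac{29}{12}\right) \left(- \frac{1}{37545}\right) - \frac{1}{1486528709600} = \frac{29}{450540} - \frac{1}{1486528709600} = \frac{2155466606393}{33487032241159200}$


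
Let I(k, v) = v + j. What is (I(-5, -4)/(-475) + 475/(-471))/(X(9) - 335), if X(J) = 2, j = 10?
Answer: 228451/74500425 ≈ 0.0030664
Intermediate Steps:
I(k, v) = 10 + v (I(k, v) = v + 10 = 10 + v)
(I(-5, -4)/(-475) + 475/(-471))/(X(9) - 335) = ((10 - 4)/(-475) + 475/(-471))/(2 - 335) = (6*(-1/475) + 475*(-1/471))/(-333) = (-6/475 - 475/471)*(-1/333) = -228451/223725*(-1/333) = 228451/74500425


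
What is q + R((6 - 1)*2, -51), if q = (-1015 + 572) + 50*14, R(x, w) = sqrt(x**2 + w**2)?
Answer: 257 + sqrt(2701) ≈ 308.97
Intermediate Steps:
R(x, w) = sqrt(w**2 + x**2)
q = 257 (q = -443 + 700 = 257)
q + R((6 - 1)*2, -51) = 257 + sqrt((-51)**2 + ((6 - 1)*2)**2) = 257 + sqrt(2601 + (5*2)**2) = 257 + sqrt(2601 + 10**2) = 257 + sqrt(2601 + 100) = 257 + sqrt(2701)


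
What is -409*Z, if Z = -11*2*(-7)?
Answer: -62986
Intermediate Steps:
Z = 154 (Z = -22*(-7) = 154)
-409*Z = -409*154 = -62986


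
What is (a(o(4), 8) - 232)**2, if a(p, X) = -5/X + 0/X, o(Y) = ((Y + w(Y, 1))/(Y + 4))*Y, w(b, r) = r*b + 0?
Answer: 3463321/64 ≈ 54114.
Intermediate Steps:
w(b, r) = b*r (w(b, r) = b*r + 0 = b*r)
o(Y) = 2*Y**2/(4 + Y) (o(Y) = ((Y + Y*1)/(Y + 4))*Y = ((Y + Y)/(4 + Y))*Y = ((2*Y)/(4 + Y))*Y = (2*Y/(4 + Y))*Y = 2*Y**2/(4 + Y))
a(p, X) = -5/X (a(p, X) = -5/X + 0 = -5/X)
(a(o(4), 8) - 232)**2 = (-5/8 - 232)**2 = (-1861/8)**2 = 3463321/64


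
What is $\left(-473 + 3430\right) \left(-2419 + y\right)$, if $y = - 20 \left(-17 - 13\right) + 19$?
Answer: $-5322600$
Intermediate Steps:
$y = 619$ ($y = \left(-20\right) \left(-30\right) + 19 = 600 + 19 = 619$)
$\left(-473 + 3430\right) \left(-2419 + y\right) = \left(-473 + 3430\right) \left(-2419 + 619\right) = 2957 \left(-1800\right) = -5322600$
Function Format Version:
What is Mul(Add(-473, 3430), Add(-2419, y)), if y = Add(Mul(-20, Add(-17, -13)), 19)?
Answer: -5322600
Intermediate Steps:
y = 619 (y = Add(Mul(-20, -30), 19) = Add(600, 19) = 619)
Mul(Add(-473, 3430), Add(-2419, y)) = Mul(Add(-473, 3430), Add(-2419, 619)) = Mul(2957, -1800) = -5322600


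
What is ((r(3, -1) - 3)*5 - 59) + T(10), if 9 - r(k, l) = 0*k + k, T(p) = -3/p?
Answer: -443/10 ≈ -44.300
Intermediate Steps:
r(k, l) = 9 - k (r(k, l) = 9 - (0*k + k) = 9 - (0 + k) = 9 - k)
((r(3, -1) - 3)*5 - 59) + T(10) = (((9 - 1*3) - 3)*5 - 59) - 3/10 = (((9 - 3) - 3)*5 - 59) - 3*⅒ = ((6 - 3)*5 - 59) - 3/10 = (3*5 - 59) - 3/10 = (15 - 59) - 3/10 = -44 - 3/10 = -443/10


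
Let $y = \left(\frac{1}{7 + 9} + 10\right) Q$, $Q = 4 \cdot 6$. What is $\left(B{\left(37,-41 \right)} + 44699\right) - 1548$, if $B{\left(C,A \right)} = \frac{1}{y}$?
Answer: $\frac{20841935}{483} \approx 43151.0$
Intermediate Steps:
$Q = 24$
$y = \frac{483}{2}$ ($y = \left(\frac{1}{7 + 9} + 10\right) 24 = \left(\frac{1}{16} + 10\right) 24 = \frac{161}{16} \cdot 24 = \frac{483}{2} \approx 241.5$)
$B{\left(C,A \right)} = \frac{2}{483}$ ($B{\left(C,A \right)} = \frac{1}{\frac{483}{2}} = \frac{2}{483}$)
$\left(B{\left(37,-41 \right)} + 44699\right) - 1548 = \left(\frac{2}{483} + 44699\right) - 1548 = \frac{21589619}{483} - 1548 = \frac{20841935}{483}$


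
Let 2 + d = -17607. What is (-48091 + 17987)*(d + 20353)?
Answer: -82605376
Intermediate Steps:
d = -17609 (d = -2 - 17607 = -17609)
(-48091 + 17987)*(d + 20353) = (-48091 + 17987)*(-17609 + 20353) = -30104*2744 = -82605376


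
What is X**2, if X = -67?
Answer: 4489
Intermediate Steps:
X**2 = (-67)**2 = 4489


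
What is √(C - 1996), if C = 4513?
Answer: √2517 ≈ 50.170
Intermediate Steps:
√(C - 1996) = √(4513 - 1996) = √2517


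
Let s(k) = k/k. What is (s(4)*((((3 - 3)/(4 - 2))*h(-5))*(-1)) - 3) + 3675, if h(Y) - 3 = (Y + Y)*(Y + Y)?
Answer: 3672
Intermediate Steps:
h(Y) = 3 + 4*Y² (h(Y) = 3 + (Y + Y)*(Y + Y) = 3 + (2*Y)*(2*Y) = 3 + 4*Y²)
s(k) = 1
(s(4)*((((3 - 3)/(4 - 2))*h(-5))*(-1)) - 3) + 3675 = (1*((((3 - 3)/(4 - 2))*(3 + 4*(-5)²))*(-1)) - 3) + 3675 = (1*(((0/2)*(3 + 4*25))*(-1)) - 3) + 3675 = (1*(((0*(½))*(3 + 100))*(-1)) - 3) + 3675 = (1*((0*103)*(-1)) - 3) + 3675 = (1*(0*(-1)) - 3) + 3675 = (1*0 - 3) + 3675 = (0 - 3) + 3675 = -3 + 3675 = 3672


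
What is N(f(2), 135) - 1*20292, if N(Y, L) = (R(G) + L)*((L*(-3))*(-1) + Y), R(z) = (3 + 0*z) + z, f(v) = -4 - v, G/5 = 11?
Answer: 56715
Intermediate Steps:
G = 55 (G = 5*11 = 55)
R(z) = 3 + z (R(z) = (3 + 0) + z = 3 + z)
N(Y, L) = (58 + L)*(Y + 3*L) (N(Y, L) = ((3 + 55) + L)*((L*(-3))*(-1) + Y) = (58 + L)*(-3*L*(-1) + Y) = (58 + L)*(3*L + Y) = (58 + L)*(Y + 3*L))
N(f(2), 135) - 1*20292 = (3*135² + 58*(-4 - 1*2) + 174*135 + 135*(-4 - 1*2)) - 1*20292 = (3*18225 + 58*(-4 - 2) + 23490 + 135*(-4 - 2)) - 20292 = (54675 + 58*(-6) + 23490 + 135*(-6)) - 20292 = (54675 - 348 + 23490 - 810) - 20292 = 77007 - 20292 = 56715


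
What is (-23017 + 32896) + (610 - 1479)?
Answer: 9010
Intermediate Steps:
(-23017 + 32896) + (610 - 1479) = 9879 - 869 = 9010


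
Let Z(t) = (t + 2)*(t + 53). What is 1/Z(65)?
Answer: 1/7906 ≈ 0.00012649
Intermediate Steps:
Z(t) = (2 + t)*(53 + t)
1/Z(65) = 1/(106 + 65**2 + 55*65) = 1/(106 + 4225 + 3575) = 1/7906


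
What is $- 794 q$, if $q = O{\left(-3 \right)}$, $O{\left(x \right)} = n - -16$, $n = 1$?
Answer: $-13498$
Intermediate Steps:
$O{\left(x \right)} = 17$ ($O{\left(x \right)} = 1 - -16 = 1 + 16 = 17$)
$q = 17$
$- 794 q = \left(-794\right) 17 = -13498$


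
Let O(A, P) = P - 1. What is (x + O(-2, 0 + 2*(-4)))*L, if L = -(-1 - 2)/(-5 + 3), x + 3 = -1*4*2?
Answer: 30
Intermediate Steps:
O(A, P) = -1 + P
x = -11 (x = -3 - 1*4*2 = -3 - 4*2 = -3 - 8 = -11)
L = -3/2 (L = -(-3)/(-2) = -(-3)*(-1)/2 = -1*3/2 = -3/2 ≈ -1.5000)
(x + O(-2, 0 + 2*(-4)))*L = (-11 + (-1 + (0 + 2*(-4))))*(-3/2) = (-11 + (-1 + (0 - 8)))*(-3/2) = (-11 + (-1 - 8))*(-3/2) = (-11 - 9)*(-3/2) = -20*(-3/2) = 30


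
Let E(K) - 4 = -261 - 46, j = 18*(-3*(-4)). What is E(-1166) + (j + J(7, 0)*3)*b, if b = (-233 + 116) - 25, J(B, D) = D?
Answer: -30975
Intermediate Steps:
j = 216 (j = 18*12 = 216)
b = -142 (b = -117 - 25 = -142)
E(K) = -303 (E(K) = 4 + (-261 - 46) = 4 - 307 = -303)
E(-1166) + (j + J(7, 0)*3)*b = -303 + (216 + 0*3)*(-142) = -303 + (216 + 0)*(-142) = -303 + 216*(-142) = -303 - 30672 = -30975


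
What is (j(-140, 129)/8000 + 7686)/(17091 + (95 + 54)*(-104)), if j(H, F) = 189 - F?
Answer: 3074403/638000 ≈ 4.8188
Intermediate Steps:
(j(-140, 129)/8000 + 7686)/(17091 + (95 + 54)*(-104)) = ((189 - 1*129)/8000 + 7686)/(17091 + (95 + 54)*(-104)) = ((189 - 129)*(1/8000) + 7686)/(17091 + 149*(-104)) = (60*(1/8000) + 7686)/(17091 - 15496) = (3/400 + 7686)/1595 = (3074403/400)*(1/1595) = 3074403/638000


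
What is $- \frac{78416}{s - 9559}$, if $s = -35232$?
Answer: $\frac{78416}{44791} \approx 1.7507$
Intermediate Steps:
$- \frac{78416}{s - 9559} = - \frac{78416}{-35232 - 9559} = - \frac{78416}{-44791} = \left(-78416\right) \left(- \frac{1}{44791}\right) = \frac{78416}{44791}$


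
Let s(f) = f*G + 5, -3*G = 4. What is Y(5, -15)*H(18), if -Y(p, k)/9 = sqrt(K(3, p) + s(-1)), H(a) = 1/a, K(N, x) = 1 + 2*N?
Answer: -sqrt(30)/3 ≈ -1.8257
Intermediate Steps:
G = -4/3 (G = -1/3*4 = -4/3 ≈ -1.3333)
s(f) = 5 - 4*f/3 (s(f) = f*(-4/3) + 5 = -4*f/3 + 5 = 5 - 4*f/3)
Y(p, k) = -6*sqrt(30) (Y(p, k) = -9*sqrt((1 + 2*3) + (5 - 4/3*(-1))) = -9*sqrt((1 + 6) + (5 + 4/3)) = -9*sqrt(7 + 19/3) = -6*sqrt(30))
Y(5, -15)*H(18) = -6*sqrt(30)/18 = -6*sqrt(30)*(1/18) = -sqrt(30)/3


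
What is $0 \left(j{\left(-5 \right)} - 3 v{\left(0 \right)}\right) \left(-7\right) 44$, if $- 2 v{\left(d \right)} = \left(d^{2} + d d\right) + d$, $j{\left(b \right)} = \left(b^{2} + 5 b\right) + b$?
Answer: $0$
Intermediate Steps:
$j{\left(b \right)} = b^{2} + 6 b$
$v{\left(d \right)} = - d^{2} - \frac{d}{2}$ ($v{\left(d \right)} = - \frac{\left(d^{2} + d d\right) + d}{2} = - \frac{\left(d^{2} + d^{2}\right) + d}{2} = - \frac{2 d^{2} + d}{2} = - \frac{d + 2 d^{2}}{2} = - d^{2} - \frac{d}{2}$)
$0 \left(j{\left(-5 \right)} - 3 v{\left(0 \right)}\right) \left(-7\right) 44 = 0 \left(- 5 \left(6 - 5\right) - 3 \left(\left(-1\right) 0 \left(\frac{1}{2} + 0\right)\right)\right) \left(-7\right) 44 = 0 \left(\left(-5\right) 1 - 3 \left(\left(-1\right) 0 \cdot \frac{1}{2}\right)\right) \left(-7\right) 44 = 0 \left(-5 - 0\right) \left(-7\right) 44 = 0 \left(-5 + 0\right) \left(-7\right) 44 = 0 \left(-5\right) \left(-7\right) 44 = 0 \left(-7\right) 44 = 0 \cdot 44 = 0$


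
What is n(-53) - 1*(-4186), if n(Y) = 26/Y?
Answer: 221832/53 ≈ 4185.5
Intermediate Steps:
n(-53) - 1*(-4186) = 26/(-53) - 1*(-4186) = 26*(-1/53) + 4186 = -26/53 + 4186 = 221832/53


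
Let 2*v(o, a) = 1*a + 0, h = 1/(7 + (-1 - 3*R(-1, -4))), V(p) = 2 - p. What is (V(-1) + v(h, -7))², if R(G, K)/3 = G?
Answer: ¼ ≈ 0.25000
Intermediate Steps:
R(G, K) = 3*G
h = 1/15 (h = 1/(7 + (-1 - 9*(-1))) = 1/(7 + (-1 - 3*(-3))) = 1/(7 + (-1 + 9)) = 1/(7 + 8) = 1/15 ≈ 0.066667)
v(o, a) = a/2 (v(o, a) = (1*a + 0)/2 = (a + 0)/2 = a/2)
(V(-1) + v(h, -7))² = ((2 - 1*(-1)) + (½)*(-7))² = ((2 + 1) - 7/2)² = (3 - 7/2)² = (-½)² = ¼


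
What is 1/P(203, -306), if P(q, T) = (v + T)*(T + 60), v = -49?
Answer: 1/87330 ≈ 1.1451e-5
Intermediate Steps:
P(q, T) = (-49 + T)*(60 + T) (P(q, T) = (-49 + T)*(T + 60) = (-49 + T)*(60 + T))
1/P(203, -306) = 1/(-2940 + (-306)**2 + 11*(-306)) = 1/(-2940 + 93636 - 3366) = 1/87330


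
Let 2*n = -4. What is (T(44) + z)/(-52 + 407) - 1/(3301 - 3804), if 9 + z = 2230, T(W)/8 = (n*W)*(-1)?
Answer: 294326/35713 ≈ 8.2414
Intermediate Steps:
n = -2 (n = (½)*(-4) = -2)
T(W) = 16*W (T(W) = 8*(-2*W*(-1)) = 8*(2*W) = 16*W)
z = 2221 (z = -9 + 2230 = 2221)
(T(44) + z)/(-52 + 407) - 1/(3301 - 3804) = (16*44 + 2221)/(-52 + 407) - 1/(3301 - 3804) = (704 + 2221)/355 - 1/(-503) = 2925*(1/355) - 1*(-1/503) = 585/71 + 1/503 = 294326/35713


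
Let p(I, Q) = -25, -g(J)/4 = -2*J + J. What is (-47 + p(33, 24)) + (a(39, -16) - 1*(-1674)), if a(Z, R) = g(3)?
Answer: 1614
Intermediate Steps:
g(J) = 4*J (g(J) = -4*(-2*J + J) = -(-4)*J = 4*J)
a(Z, R) = 12 (a(Z, R) = 4*3 = 12)
(-47 + p(33, 24)) + (a(39, -16) - 1*(-1674)) = (-47 - 25) + (12 - 1*(-1674)) = -72 + (12 + 1674) = -72 + 1686 = 1614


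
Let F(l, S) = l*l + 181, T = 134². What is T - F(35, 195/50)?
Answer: 16550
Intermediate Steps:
T = 17956
F(l, S) = 181 + l² (F(l, S) = l² + 181 = 181 + l²)
T - F(35, 195/50) = 17956 - (181 + 35²) = 17956 - (181 + 1225) = 17956 - 1*1406 = 17956 - 1406 = 16550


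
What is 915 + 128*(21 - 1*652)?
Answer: -79853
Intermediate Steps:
915 + 128*(21 - 1*652) = 915 + 128*(21 - 652) = 915 + 128*(-631) = 915 - 80768 = -79853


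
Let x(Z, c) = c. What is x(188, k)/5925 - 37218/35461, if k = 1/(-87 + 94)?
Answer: -1543581089/1470744975 ≈ -1.0495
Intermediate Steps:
k = ⅐ (k = 1/7 = ⅐ ≈ 0.14286)
x(188, k)/5925 - 37218/35461 = (⅐)/5925 - 37218/35461 = (⅐)*(1/5925) - 37218*1/35461 = 1/41475 - 37218/35461 = -1543581089/1470744975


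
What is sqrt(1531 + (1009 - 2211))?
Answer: sqrt(329) ≈ 18.138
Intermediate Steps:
sqrt(1531 + (1009 - 2211)) = sqrt(1531 - 1202) = sqrt(329)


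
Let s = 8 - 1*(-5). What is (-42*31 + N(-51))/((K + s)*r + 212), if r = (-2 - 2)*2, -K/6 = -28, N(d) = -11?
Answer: 1313/1236 ≈ 1.0623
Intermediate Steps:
K = 168 (K = -6*(-28) = 168)
s = 13 (s = 8 + 5 = 13)
r = -8 (r = -4*2 = -8)
(-42*31 + N(-51))/((K + s)*r + 212) = (-42*31 - 11)/((168 + 13)*(-8) + 212) = (-1302 - 11)/(181*(-8) + 212) = -1313/(-1448 + 212) = -1313/(-1236) = -1313*(-1/1236) = 1313/1236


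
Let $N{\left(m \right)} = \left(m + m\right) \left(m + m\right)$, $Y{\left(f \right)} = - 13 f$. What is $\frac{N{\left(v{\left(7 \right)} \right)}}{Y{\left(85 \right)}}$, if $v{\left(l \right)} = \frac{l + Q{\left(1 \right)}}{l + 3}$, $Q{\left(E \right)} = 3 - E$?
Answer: $- \frac{81}{27625} \approx -0.0029321$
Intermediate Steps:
$v{\left(l \right)} = \frac{2 + l}{3 + l}$ ($v{\left(l \right)} = \frac{l + \left(3 - 1\right)}{l + 3} = \frac{l + \left(3 - 1\right)}{3 + l} = \frac{l + 2}{3 + l} = \frac{2 + l}{3 + l}$)
$N{\left(m \right)} = 4 m^{2}$ ($N{\left(m \right)} = 2 m 2 m = 4 m^{2}$)
$\frac{N{\left(v{\left(7 \right)} \right)}}{Y{\left(85 \right)}} = \frac{4 \left(\frac{2 + 7}{3 + 7}\right)^{2}}{\left(-13\right) 85} = \frac{4 \left(\frac{1}{10} \cdot 9\right)^{2}}{-1105} = 4 \left(\frac{1}{10} \cdot 9\right)^{2} \left(- \frac{1}{1105}\right) = 4 \left(\frac{9}{10}\right)^{2} \left(- \frac{1}{1105}\right) = 4 \cdot \frac{81}{100} \left(- \frac{1}{1105}\right) = \frac{81}{25} \left(- \frac{1}{1105}\right) = - \frac{81}{27625}$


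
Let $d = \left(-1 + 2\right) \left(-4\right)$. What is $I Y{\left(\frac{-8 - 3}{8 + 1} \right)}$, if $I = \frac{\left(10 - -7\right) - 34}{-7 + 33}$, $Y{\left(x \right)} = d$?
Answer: $\frac{34}{13} \approx 2.6154$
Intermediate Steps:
$d = -4$ ($d = 1 \left(-4\right) = -4$)
$Y{\left(x \right)} = -4$
$I = - \frac{17}{26}$ ($I = \frac{\left(10 + 7\right) - 34}{26} = \left(17 - 34\right) \frac{1}{26} = \left(-17\right) \frac{1}{26} = - \frac{17}{26} \approx -0.65385$)
$I Y{\left(\frac{-8 - 3}{8 + 1} \right)} = \left(- \frac{17}{26}\right) \left(-4\right) = \frac{34}{13}$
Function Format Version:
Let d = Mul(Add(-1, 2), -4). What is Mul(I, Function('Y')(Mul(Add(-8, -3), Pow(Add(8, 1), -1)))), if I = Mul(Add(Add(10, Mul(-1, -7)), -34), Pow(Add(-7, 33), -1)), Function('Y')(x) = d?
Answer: Rational(34, 13) ≈ 2.6154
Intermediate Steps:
d = -4 (d = Mul(1, -4) = -4)
Function('Y')(x) = -4
I = Rational(-17, 26) (I = Mul(Add(Add(10, 7), -34), Pow(26, -1)) = Mul(Add(17, -34), Rational(1, 26)) = Mul(-17, Rational(1, 26)) = Rational(-17, 26) ≈ -0.65385)
Mul(I, Function('Y')(Mul(Add(-8, -3), Pow(Add(8, 1), -1)))) = Mul(Rational(-17, 26), -4) = Rational(34, 13)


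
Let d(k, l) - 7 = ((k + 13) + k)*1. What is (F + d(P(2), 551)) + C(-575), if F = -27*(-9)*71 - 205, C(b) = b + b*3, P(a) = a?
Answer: 14772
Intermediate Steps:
C(b) = 4*b (C(b) = b + 3*b = 4*b)
d(k, l) = 20 + 2*k (d(k, l) = 7 + ((k + 13) + k)*1 = 7 + ((13 + k) + k)*1 = 7 + (13 + 2*k)*1 = 7 + (13 + 2*k) = 20 + 2*k)
F = 17048 (F = 243*71 - 205 = 17253 - 205 = 17048)
(F + d(P(2), 551)) + C(-575) = (17048 + (20 + 2*2)) + 4*(-575) = (17048 + (20 + 4)) - 2300 = (17048 + 24) - 2300 = 17072 - 2300 = 14772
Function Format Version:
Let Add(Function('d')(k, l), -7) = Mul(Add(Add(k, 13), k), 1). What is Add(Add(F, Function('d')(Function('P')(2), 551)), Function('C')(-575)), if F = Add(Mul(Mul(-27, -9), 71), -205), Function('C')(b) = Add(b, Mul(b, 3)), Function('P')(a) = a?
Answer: 14772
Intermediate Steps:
Function('C')(b) = Mul(4, b) (Function('C')(b) = Add(b, Mul(3, b)) = Mul(4, b))
Function('d')(k, l) = Add(20, Mul(2, k)) (Function('d')(k, l) = Add(7, Mul(Add(Add(k, 13), k), 1)) = Add(7, Mul(Add(Add(13, k), k), 1)) = Add(7, Mul(Add(13, Mul(2, k)), 1)) = Add(7, Add(13, Mul(2, k))) = Add(20, Mul(2, k)))
F = 17048 (F = Add(Mul(243, 71), -205) = Add(17253, -205) = 17048)
Add(Add(F, Function('d')(Function('P')(2), 551)), Function('C')(-575)) = Add(Add(17048, Add(20, Mul(2, 2))), Mul(4, -575)) = Add(Add(17048, Add(20, 4)), -2300) = Add(Add(17048, 24), -2300) = Add(17072, -2300) = 14772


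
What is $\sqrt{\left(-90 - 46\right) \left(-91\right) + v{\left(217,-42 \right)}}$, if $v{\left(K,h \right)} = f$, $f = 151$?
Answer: $\sqrt{12527} \approx 111.92$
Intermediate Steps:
$v{\left(K,h \right)} = 151$
$\sqrt{\left(-90 - 46\right) \left(-91\right) + v{\left(217,-42 \right)}} = \sqrt{\left(-90 - 46\right) \left(-91\right) + 151} = \sqrt{\left(-136\right) \left(-91\right) + 151} = \sqrt{12376 + 151} = \sqrt{12527}$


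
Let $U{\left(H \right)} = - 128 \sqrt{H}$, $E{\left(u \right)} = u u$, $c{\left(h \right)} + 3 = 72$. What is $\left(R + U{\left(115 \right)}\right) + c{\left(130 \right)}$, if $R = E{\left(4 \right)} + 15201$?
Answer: $15286 - 128 \sqrt{115} \approx 13913.0$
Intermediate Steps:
$c{\left(h \right)} = 69$ ($c{\left(h \right)} = -3 + 72 = 69$)
$E{\left(u \right)} = u^{2}$
$R = 15217$ ($R = 4^{2} + 15201 = 16 + 15201 = 15217$)
$\left(R + U{\left(115 \right)}\right) + c{\left(130 \right)} = \left(15217 - 128 \sqrt{115}\right) + 69 = 15286 - 128 \sqrt{115}$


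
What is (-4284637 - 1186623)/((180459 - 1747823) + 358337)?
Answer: 5471260/1209027 ≈ 4.5253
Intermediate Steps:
(-4284637 - 1186623)/((180459 - 1747823) + 358337) = -5471260/(-1567364 + 358337) = -5471260/(-1209027) = -5471260*(-1/1209027) = 5471260/1209027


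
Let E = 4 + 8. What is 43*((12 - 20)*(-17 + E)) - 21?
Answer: 1699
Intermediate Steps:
E = 12
43*((12 - 20)*(-17 + E)) - 21 = 43*((12 - 20)*(-17 + 12)) - 21 = 43*(-8*(-5)) - 21 = 43*40 - 21 = 1720 - 21 = 1699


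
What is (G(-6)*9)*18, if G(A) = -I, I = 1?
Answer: -162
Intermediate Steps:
G(A) = -1 (G(A) = -1*1 = -1)
(G(-6)*9)*18 = -1*9*18 = -9*18 = -162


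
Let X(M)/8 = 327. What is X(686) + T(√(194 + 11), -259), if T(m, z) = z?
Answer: 2357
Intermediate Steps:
X(M) = 2616 (X(M) = 8*327 = 2616)
X(686) + T(√(194 + 11), -259) = 2616 - 259 = 2357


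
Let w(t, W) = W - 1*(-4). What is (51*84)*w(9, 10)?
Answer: 59976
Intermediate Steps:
w(t, W) = 4 + W (w(t, W) = W + 4 = 4 + W)
(51*84)*w(9, 10) = (51*84)*(4 + 10) = 4284*14 = 59976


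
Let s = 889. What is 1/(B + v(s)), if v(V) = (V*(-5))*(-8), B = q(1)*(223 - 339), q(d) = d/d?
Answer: 1/35444 ≈ 2.8214e-5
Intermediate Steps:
q(d) = 1
B = -116 (B = 1*(223 - 339) = 1*(-116) = -116)
v(V) = 40*V (v(V) = -5*V*(-8) = 40*V)
1/(B + v(s)) = 1/(-116 + 40*889) = 1/(-116 + 35560) = 1/35444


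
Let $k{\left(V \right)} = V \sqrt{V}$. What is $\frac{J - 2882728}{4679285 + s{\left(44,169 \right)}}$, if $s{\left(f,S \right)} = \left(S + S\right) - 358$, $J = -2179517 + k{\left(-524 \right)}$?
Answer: $- \frac{337483}{311951} - \frac{1048 i \sqrt{131}}{4679265} \approx -1.0818 - 0.0025634 i$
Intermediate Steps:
$k{\left(V \right)} = V^{\frac{3}{2}}$
$J = -2179517 - 1048 i \sqrt{131}$ ($J = -2179517 + \left(-524\right)^{\frac{3}{2}} = -2179517 - 1048 i \sqrt{131} \approx -2.1795 \cdot 10^{6} - 11995.0 i$)
$s{\left(f,S \right)} = -358 + 2 S$ ($s{\left(f,S \right)} = 2 S - 358 = -358 + 2 S$)
$\frac{J - 2882728}{4679285 + s{\left(44,169 \right)}} = \frac{\left(-2179517 - 1048 i \sqrt{131}\right) - 2882728}{4679285 + \left(-358 + 2 \cdot 169\right)} = \frac{-5062245 - 1048 i \sqrt{131}}{4679285 + \left(-358 + 338\right)} = \frac{-5062245 - 1048 i \sqrt{131}}{4679285 - 20} = \frac{-5062245 - 1048 i \sqrt{131}}{4679265} = \left(-5062245 - 1048 i \sqrt{131}\right) \frac{1}{4679265} = - \frac{337483}{311951} - \frac{1048 i \sqrt{131}}{4679265}$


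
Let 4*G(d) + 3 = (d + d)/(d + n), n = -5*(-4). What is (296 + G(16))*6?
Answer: 10637/6 ≈ 1772.8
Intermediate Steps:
n = 20
G(d) = -¾ + d/(2*(20 + d)) (G(d) = -¾ + ((d + d)/(d + 20))/4 = -¾ + ((2*d)/(20 + d))/4 = -¾ + (2*d/(20 + d))/4 = -¾ + d/(2*(20 + d)))
(296 + G(16))*6 = (296 + (-60 - 1*16)/(4*(20 + 16)))*6 = (296 + (¼)*(-60 - 16)/36)*6 = (296 + (¼)*(1/36)*(-76))*6 = (296 - 19/36)*6 = (10637/36)*6 = 10637/6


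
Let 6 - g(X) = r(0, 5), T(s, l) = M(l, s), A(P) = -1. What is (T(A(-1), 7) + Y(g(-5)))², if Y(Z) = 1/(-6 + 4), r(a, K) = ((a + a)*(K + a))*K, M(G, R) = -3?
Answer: 49/4 ≈ 12.250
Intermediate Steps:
T(s, l) = -3
r(a, K) = 2*K*a*(K + a) (r(a, K) = ((2*a)*(K + a))*K = (2*a*(K + a))*K = 2*K*a*(K + a))
g(X) = 6 (g(X) = 6 - 2*5*0*(5 + 0) = 6 - 2*5*0*5 = 6 - 1*0 = 6 + 0 = 6)
Y(Z) = -½ (Y(Z) = 1/(-2) = -½)
(T(A(-1), 7) + Y(g(-5)))² = (-3 - ½)² = (-7/2)² = 49/4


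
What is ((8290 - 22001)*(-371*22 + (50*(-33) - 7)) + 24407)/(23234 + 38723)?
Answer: 134652716/61957 ≈ 2173.3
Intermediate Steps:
((8290 - 22001)*(-371*22 + (50*(-33) - 7)) + 24407)/(23234 + 38723) = (-13711*(-8162 + (-1650 - 7)) + 24407)/61957 = (-13711*(-8162 - 1657) + 24407)*(1/61957) = (-13711*(-9819) + 24407)*(1/61957) = (134628309 + 24407)*(1/61957) = 134652716*(1/61957) = 134652716/61957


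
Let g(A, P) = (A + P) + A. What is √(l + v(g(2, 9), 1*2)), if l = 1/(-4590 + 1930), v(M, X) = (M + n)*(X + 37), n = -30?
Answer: I*√1172781365/1330 ≈ 25.749*I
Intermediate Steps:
g(A, P) = P + 2*A
v(M, X) = (-30 + M)*(37 + X) (v(M, X) = (M - 30)*(X + 37) = (-30 + M)*(37 + X))
l = -1/2660 (l = 1/(-2660) = -1/2660 ≈ -0.00037594)
√(l + v(g(2, 9), 1*2)) = √(-1/2660 + (-1110 - 30*2 + 37*(9 + 2*2) + (9 + 2*2)*(1*2))) = √(-1/2660 + (-1110 - 30*2 + 37*(9 + 4) + (9 + 4)*2)) = √(-1/2660 + (-1110 - 60 + 37*13 + 13*2)) = √(-1/2660 + (-1110 - 60 + 481 + 26)) = √(-1/2660 - 663) = √(-1763581/2660) = I*√1172781365/1330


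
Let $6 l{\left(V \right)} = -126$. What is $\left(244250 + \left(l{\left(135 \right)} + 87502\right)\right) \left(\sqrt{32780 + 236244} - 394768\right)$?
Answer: $-130956783408 + 1326924 \sqrt{16814} \approx -1.3078 \cdot 10^{11}$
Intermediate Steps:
$l{\left(V \right)} = -21$ ($l{\left(V \right)} = \frac{1}{6} \left(-126\right) = -21$)
$\left(244250 + \left(l{\left(135 \right)} + 87502\right)\right) \left(\sqrt{32780 + 236244} - 394768\right) = \left(244250 + \left(-21 + 87502\right)\right) \left(\sqrt{32780 + 236244} - 394768\right) = \left(244250 + 87481\right) \left(\sqrt{269024} - 394768\right) = 331731 \left(4 \sqrt{16814} - 394768\right) = 331731 \left(-394768 + 4 \sqrt{16814}\right) = -130956783408 + 1326924 \sqrt{16814}$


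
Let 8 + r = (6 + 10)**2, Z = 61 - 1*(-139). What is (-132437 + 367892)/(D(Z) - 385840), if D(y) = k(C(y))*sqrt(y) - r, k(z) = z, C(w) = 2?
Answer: -11363293755/18632992868 - 1177275*sqrt(2)/37265985736 ≈ -0.60989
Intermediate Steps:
Z = 200 (Z = 61 + 139 = 200)
r = 248 (r = -8 + (6 + 10)**2 = -8 + 16**2 = -8 + 256 = 248)
D(y) = -248 + 2*sqrt(y) (D(y) = 2*sqrt(y) - 1*248 = 2*sqrt(y) - 248 = -248 + 2*sqrt(y))
(-132437 + 367892)/(D(Z) - 385840) = (-132437 + 367892)/((-248 + 2*sqrt(200)) - 385840) = 235455/((-248 + 2*(10*sqrt(2))) - 385840) = 235455/((-248 + 20*sqrt(2)) - 385840) = 235455/(-386088 + 20*sqrt(2))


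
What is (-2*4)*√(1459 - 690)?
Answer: -8*√769 ≈ -221.85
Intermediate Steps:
(-2*4)*√(1459 - 690) = -8*√769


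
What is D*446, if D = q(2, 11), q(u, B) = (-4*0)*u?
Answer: 0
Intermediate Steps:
q(u, B) = 0 (q(u, B) = 0*u = 0)
D = 0
D*446 = 0*446 = 0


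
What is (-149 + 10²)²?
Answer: 2401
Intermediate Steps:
(-149 + 10²)² = (-149 + 100)² = (-49)² = 2401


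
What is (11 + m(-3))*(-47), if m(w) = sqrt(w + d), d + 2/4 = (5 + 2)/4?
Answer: -517 - 47*I*sqrt(7)/2 ≈ -517.0 - 62.175*I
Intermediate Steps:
d = 5/4 (d = -1/2 + (5 + 2)/4 = -1/2 + 7*(1/4) = -1/2 + 7/4 = 5/4 ≈ 1.2500)
m(w) = sqrt(5/4 + w) (m(w) = sqrt(w + 5/4) = sqrt(5/4 + w))
(11 + m(-3))*(-47) = (11 + sqrt(5 + 4*(-3))/2)*(-47) = (11 + sqrt(5 - 12)/2)*(-47) = (11 + sqrt(-7)/2)*(-47) = (11 + (I*sqrt(7))/2)*(-47) = (11 + I*sqrt(7)/2)*(-47) = -517 - 47*I*sqrt(7)/2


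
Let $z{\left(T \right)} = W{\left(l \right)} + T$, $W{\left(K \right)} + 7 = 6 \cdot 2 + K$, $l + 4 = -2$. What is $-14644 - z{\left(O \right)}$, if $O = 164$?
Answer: $-14807$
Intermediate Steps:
$l = -6$ ($l = -4 - 2 = -6$)
$W{\left(K \right)} = 5 + K$ ($W{\left(K \right)} = -7 + \left(6 \cdot 2 + K\right) = -7 + \left(12 + K\right) = 5 + K$)
$z{\left(T \right)} = -1 + T$ ($z{\left(T \right)} = \left(5 - 6\right) + T = -1 + T$)
$-14644 - z{\left(O \right)} = -14644 - \left(-1 + 164\right) = -14644 - 163 = -14807$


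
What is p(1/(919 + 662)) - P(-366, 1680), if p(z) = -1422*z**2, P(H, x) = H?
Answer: 101648656/277729 ≈ 366.00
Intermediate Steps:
p(1/(919 + 662)) - P(-366, 1680) = -1422/(919 + 662)**2 - 1*(-366) = -1422*(1/1581)**2 + 366 = -1422*1/2499561 + 366 = -158/277729 + 366 = 101648656/277729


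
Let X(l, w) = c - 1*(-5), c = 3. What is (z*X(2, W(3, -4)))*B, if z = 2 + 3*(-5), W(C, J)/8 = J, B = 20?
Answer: -2080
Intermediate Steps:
W(C, J) = 8*J
X(l, w) = 8 (X(l, w) = 3 - 1*(-5) = 3 + 5 = 8)
z = -13 (z = 2 - 15 = -13)
(z*X(2, W(3, -4)))*B = -13*8*20 = -104*20 = -2080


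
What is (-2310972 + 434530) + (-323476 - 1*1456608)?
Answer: -3656526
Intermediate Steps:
(-2310972 + 434530) + (-323476 - 1*1456608) = -1876442 + (-323476 - 1456608) = -1876442 - 1780084 = -3656526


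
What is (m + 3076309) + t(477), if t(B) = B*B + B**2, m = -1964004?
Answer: 1567363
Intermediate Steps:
t(B) = 2*B**2 (t(B) = B**2 + B**2 = 2*B**2)
(m + 3076309) + t(477) = (-1964004 + 3076309) + 2*477**2 = 1112305 + 2*227529 = 1112305 + 455058 = 1567363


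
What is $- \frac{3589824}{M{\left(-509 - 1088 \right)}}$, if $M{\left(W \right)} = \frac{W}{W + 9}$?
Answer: $- \frac{5700640512}{1597} \approx -3.5696 \cdot 10^{6}$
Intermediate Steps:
$M{\left(W \right)} = \frac{W}{9 + W}$
$- \frac{3589824}{M{\left(-509 - 1088 \right)}} = - \frac{3589824}{\left(-509 - 1088\right) \frac{1}{9 - 1597}} = - \frac{3589824}{\left(-1597\right) \frac{1}{9 - 1597}} = - \frac{3589824}{\left(-1597\right) \frac{1}{-1588}} = - \frac{3589824}{\left(-1597\right) \left(- \frac{1}{1588}\right)} = - \frac{3589824}{\frac{1597}{1588}} = \left(-3589824\right) \frac{1588}{1597} = - \frac{5700640512}{1597}$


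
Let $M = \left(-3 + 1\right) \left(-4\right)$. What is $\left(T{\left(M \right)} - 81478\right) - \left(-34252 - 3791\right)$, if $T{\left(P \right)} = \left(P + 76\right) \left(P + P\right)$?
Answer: $-42091$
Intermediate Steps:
$M = 8$ ($M = \left(-2\right) \left(-4\right) = 8$)
$T{\left(P \right)} = 2 P \left(76 + P\right)$ ($T{\left(P \right)} = \left(76 + P\right) 2 P = 2 P \left(76 + P\right)$)
$\left(T{\left(M \right)} - 81478\right) - \left(-34252 - 3791\right) = \left(2 \cdot 8 \left(76 + 8\right) - 81478\right) - \left(-34252 - 3791\right) = \left(2 \cdot 8 \cdot 84 - 81478\right) - -38043 = \left(1344 - 81478\right) + 38043 = -80134 + 38043 = -42091$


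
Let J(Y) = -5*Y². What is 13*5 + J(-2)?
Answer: 45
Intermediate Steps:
13*5 + J(-2) = 13*5 - 5*(-2)² = 65 - 5*4 = 65 - 20 = 45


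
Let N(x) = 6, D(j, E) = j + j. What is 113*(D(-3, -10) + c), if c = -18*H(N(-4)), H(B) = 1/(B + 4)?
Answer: -4407/5 ≈ -881.40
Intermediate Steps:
D(j, E) = 2*j
H(B) = 1/(4 + B)
c = -9/5 (c = -18/(4 + 6) = -18/10 = -18*⅒ = -9/5 ≈ -1.8000)
113*(D(-3, -10) + c) = 113*(2*(-3) - 9/5) = 113*(-6 - 9/5) = 113*(-39/5) = -4407/5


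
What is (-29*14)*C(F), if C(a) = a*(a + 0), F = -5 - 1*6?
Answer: -49126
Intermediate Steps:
F = -11 (F = -5 - 6 = -11)
C(a) = a² (C(a) = a*a = a²)
(-29*14)*C(F) = -29*14*(-11)² = -406*121 = -49126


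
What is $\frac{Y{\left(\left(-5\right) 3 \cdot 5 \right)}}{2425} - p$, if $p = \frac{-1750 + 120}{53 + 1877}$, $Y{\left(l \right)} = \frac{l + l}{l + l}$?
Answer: $\frac{395468}{468025} \approx 0.84497$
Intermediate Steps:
$Y{\left(l \right)} = 1$ ($Y{\left(l \right)} = \frac{2 l}{2 l} = 2 l \frac{1}{2 l} = 1$)
$p = - \frac{163}{193}$ ($p = - \frac{1630}{1930} = \left(-1630\right) \frac{1}{1930} = - \frac{163}{193} \approx -0.84456$)
$\frac{Y{\left(\left(-5\right) 3 \cdot 5 \right)}}{2425} - p = 1 \cdot \frac{1}{2425} - - \frac{163}{193} = 1 \cdot \frac{1}{2425} + \frac{163}{193} = \frac{1}{2425} + \frac{163}{193} = \frac{395468}{468025}$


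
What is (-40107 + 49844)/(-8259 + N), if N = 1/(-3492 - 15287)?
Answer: -182851123/155095762 ≈ -1.1790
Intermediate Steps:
N = -1/18779 (N = 1/(-18779) = -1/18779 ≈ -5.3251e-5)
(-40107 + 49844)/(-8259 + N) = (-40107 + 49844)/(-8259 - 1/18779) = 9737/(-155095762/18779) = 9737*(-18779/155095762) = -182851123/155095762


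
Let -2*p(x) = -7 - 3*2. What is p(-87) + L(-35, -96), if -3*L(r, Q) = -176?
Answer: 391/6 ≈ 65.167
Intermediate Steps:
L(r, Q) = 176/3 (L(r, Q) = -⅓*(-176) = 176/3)
p(x) = 13/2 (p(x) = -(-7 - 3*2)/2 = -(-7 - 6)/2 = -½*(-13) = 13/2)
p(-87) + L(-35, -96) = 13/2 + 176/3 = 391/6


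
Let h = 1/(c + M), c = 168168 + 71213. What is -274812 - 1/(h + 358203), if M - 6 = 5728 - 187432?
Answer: -5678227005761483/20662223650 ≈ -2.7481e+5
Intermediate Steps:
M = -181698 (M = 6 + (5728 - 187432) = 6 - 181704 = -181698)
c = 239381
h = 1/57683 (h = 1/(239381 - 181698) = 1/57683 ≈ 1.7336e-5)
-274812 - 1/(h + 358203) = -274812 - 1/(1/57683 + 358203) = -274812 - 1/20662223650/57683 = -274812 - 1*57683/20662223650 = -274812 - 57683/20662223650 = -5678227005761483/20662223650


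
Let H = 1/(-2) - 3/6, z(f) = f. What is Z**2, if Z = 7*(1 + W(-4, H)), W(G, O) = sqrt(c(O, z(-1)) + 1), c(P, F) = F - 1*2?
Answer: -49 + 98*I*sqrt(2) ≈ -49.0 + 138.59*I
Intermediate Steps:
c(P, F) = -2 + F (c(P, F) = F - 2 = -2 + F)
H = -1 (H = 1*(-1/2) - 3*1/6 = -1/2 - 1/2 = -1)
W(G, O) = I*sqrt(2) (W(G, O) = sqrt((-2 - 1) + 1) = sqrt(-3 + 1) = sqrt(-2) = I*sqrt(2))
Z = 7 + 7*I*sqrt(2) (Z = 7*(1 + I*sqrt(2)) = 7 + 7*I*sqrt(2) ≈ 7.0 + 9.8995*I)
Z**2 = (7 + 7*I*sqrt(2))**2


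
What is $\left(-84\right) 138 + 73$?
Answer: $-11519$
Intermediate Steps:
$\left(-84\right) 138 + 73 = -11592 + 73 = -11519$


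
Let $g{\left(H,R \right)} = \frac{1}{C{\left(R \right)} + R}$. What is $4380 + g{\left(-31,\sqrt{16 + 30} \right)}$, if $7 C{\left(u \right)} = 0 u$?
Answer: $4380 + \frac{\sqrt{46}}{46} \approx 4380.1$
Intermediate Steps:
$C{\left(u \right)} = 0$ ($C{\left(u \right)} = \frac{0 u}{7} = \frac{1}{7} \cdot 0 = 0$)
$g{\left(H,R \right)} = \frac{1}{R}$ ($g{\left(H,R \right)} = \frac{1}{0 + R} = \frac{1}{R}$)
$4380 + g{\left(-31,\sqrt{16 + 30} \right)} = 4380 + \frac{1}{\sqrt{16 + 30}} = 4380 + \frac{1}{\sqrt{46}} = 4380 + \frac{\sqrt{46}}{46}$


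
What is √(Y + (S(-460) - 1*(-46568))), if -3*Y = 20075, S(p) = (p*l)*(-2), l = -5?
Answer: √317487/3 ≈ 187.82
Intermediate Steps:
S(p) = 10*p (S(p) = (p*(-5))*(-2) = -5*p*(-2) = 10*p)
Y = -20075/3 (Y = -⅓*20075 = -20075/3 ≈ -6691.7)
√(Y + (S(-460) - 1*(-46568))) = √(-20075/3 + (10*(-460) - 1*(-46568))) = √(-20075/3 + (-4600 + 46568)) = √(-20075/3 + 41968) = √(105829/3) = √317487/3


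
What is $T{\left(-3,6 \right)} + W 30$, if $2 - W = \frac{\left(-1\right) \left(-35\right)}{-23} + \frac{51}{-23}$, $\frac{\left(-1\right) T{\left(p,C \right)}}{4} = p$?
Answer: $\frac{4236}{23} \approx 184.17$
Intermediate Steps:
$T{\left(p,C \right)} = - 4 p$
$W = \frac{132}{23}$ ($W = 2 - \left(\frac{\left(-1\right) \left(-35\right)}{-23} + \frac{51}{-23}\right) = 2 - \left(35 \left(- \frac{1}{23}\right) + 51 \left(- \frac{1}{23}\right)\right) = 2 - \left(- \frac{35}{23} - \frac{51}{23}\right) = 2 - - \frac{86}{23} = 2 + \frac{86}{23} = \frac{132}{23} \approx 5.7391$)
$T{\left(-3,6 \right)} + W 30 = \left(-4\right) \left(-3\right) + \frac{132}{23} \cdot 30 = 12 + \frac{3960}{23} = \frac{4236}{23}$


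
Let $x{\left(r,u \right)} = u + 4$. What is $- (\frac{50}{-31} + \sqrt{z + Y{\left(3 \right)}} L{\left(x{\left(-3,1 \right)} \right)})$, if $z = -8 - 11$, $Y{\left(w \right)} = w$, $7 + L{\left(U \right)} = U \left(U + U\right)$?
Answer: $\frac{50}{31} - 172 i \approx 1.6129 - 172.0 i$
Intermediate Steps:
$x{\left(r,u \right)} = 4 + u$
$L{\left(U \right)} = -7 + 2 U^{2}$ ($L{\left(U \right)} = -7 + U \left(U + U\right) = -7 + U 2 U = -7 + 2 U^{2}$)
$z = -19$ ($z = -8 - 11 = -19$)
$- (\frac{50}{-31} + \sqrt{z + Y{\left(3 \right)}} L{\left(x{\left(-3,1 \right)} \right)}) = - (\frac{50}{-31} + \sqrt{-19 + 3} \left(-7 + 2 \left(4 + 1\right)^{2}\right)) = - (50 \left(- \frac{1}{31}\right) + \sqrt{-16} \left(-7 + 2 \cdot 5^{2}\right)) = - (- \frac{50}{31} + 4 i \left(-7 + 2 \cdot 25\right)) = - (- \frac{50}{31} + 4 i \left(-7 + 50\right)) = - (- \frac{50}{31} + 4 i 43) = - (- \frac{50}{31} + 172 i) = \frac{50}{31} - 172 i$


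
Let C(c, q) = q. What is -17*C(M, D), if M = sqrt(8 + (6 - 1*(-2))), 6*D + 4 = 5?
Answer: -17/6 ≈ -2.8333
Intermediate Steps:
D = 1/6 (D = -2/3 + (1/6)*5 = -2/3 + 5/6 = 1/6 ≈ 0.16667)
M = 4 (M = sqrt(8 + (6 + 2)) = sqrt(8 + 8) = sqrt(16) = 4)
-17*C(M, D) = -17*1/6 = -17/6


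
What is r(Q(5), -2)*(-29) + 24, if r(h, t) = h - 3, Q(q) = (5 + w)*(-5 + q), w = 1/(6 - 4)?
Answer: 111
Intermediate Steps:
w = 1/2 ≈ 0.50000
Q(q) = -55/2 + 11*q/2 (Q(q) = (5 + 1/2)*(-5 + q) = 11*(-5 + q)/2 = -55/2 + 11*q/2)
r(h, t) = -3 + h
r(Q(5), -2)*(-29) + 24 = (-3 + (-55/2 + (11/2)*5))*(-29) + 24 = (-3 + (-55/2 + 55/2))*(-29) + 24 = (-3 + 0)*(-29) + 24 = -3*(-29) + 24 = 87 + 24 = 111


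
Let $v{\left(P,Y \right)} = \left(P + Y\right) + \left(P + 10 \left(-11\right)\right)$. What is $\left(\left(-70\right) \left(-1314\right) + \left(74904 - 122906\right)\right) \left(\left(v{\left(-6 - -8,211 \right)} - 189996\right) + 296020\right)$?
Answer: $4667341162$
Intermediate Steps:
$v{\left(P,Y \right)} = -110 + Y + 2 P$ ($v{\left(P,Y \right)} = \left(P + Y\right) + \left(P - 110\right) = \left(P + Y\right) + \left(-110 + P\right) = -110 + Y + 2 P$)
$\left(\left(-70\right) \left(-1314\right) + \left(74904 - 122906\right)\right) \left(\left(v{\left(-6 - -8,211 \right)} - 189996\right) + 296020\right) = \left(\left(-70\right) \left(-1314\right) + \left(74904 - 122906\right)\right) \left(\left(\left(-110 + 211 + 2 \left(-6 - -8\right)\right) - 189996\right) + 296020\right) = \left(91980 - 48002\right) \left(\left(\left(-110 + 211 + 2 \left(-6 + 8\right)\right) - 189996\right) + 296020\right) = 43978 \left(\left(\left(-110 + 211 + 2 \cdot 2\right) - 189996\right) + 296020\right) = 43978 \left(\left(\left(-110 + 211 + 4\right) - 189996\right) + 296020\right) = 43978 \left(\left(105 - 189996\right) + 296020\right) = 43978 \left(-189891 + 296020\right) = 43978 \cdot 106129 = 4667341162$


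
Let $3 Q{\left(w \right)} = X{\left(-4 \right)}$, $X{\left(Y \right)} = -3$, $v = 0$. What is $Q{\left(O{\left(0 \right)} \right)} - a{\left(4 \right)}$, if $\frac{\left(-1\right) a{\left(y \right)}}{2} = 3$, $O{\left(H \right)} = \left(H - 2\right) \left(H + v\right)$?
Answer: $5$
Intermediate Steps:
$O{\left(H \right)} = H \left(-2 + H\right)$ ($O{\left(H \right)} = \left(H - 2\right) \left(H + 0\right) = \left(-2 + H\right) H = H \left(-2 + H\right)$)
$a{\left(y \right)} = -6$ ($a{\left(y \right)} = \left(-2\right) 3 = -6$)
$Q{\left(w \right)} = -1$ ($Q{\left(w \right)} = \frac{1}{3} \left(-3\right) = -1$)
$Q{\left(O{\left(0 \right)} \right)} - a{\left(4 \right)} = -1 - -6 = -1 + 6 = 5$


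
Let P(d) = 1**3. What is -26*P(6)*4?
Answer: -104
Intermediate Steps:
P(d) = 1
-26*P(6)*4 = -26*1*4 = -26*4 = -104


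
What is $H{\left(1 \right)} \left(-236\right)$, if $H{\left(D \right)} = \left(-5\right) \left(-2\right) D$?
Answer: $-2360$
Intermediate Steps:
$H{\left(D \right)} = 10 D$
$H{\left(1 \right)} \left(-236\right) = 10 \cdot 1 \left(-236\right) = 10 \left(-236\right) = -2360$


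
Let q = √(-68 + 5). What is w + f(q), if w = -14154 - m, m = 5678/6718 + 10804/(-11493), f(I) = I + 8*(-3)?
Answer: -547337843677/38604987 + 3*I*√7 ≈ -14178.0 + 7.9373*I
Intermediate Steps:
q = 3*I*√7 (q = √(-63) = 3*I*√7 ≈ 7.9373*I)
f(I) = -24 + I (f(I) = I - 24 = -24 + I)
m = -3662009/38604987 (m = 5678*(1/6718) + 10804*(-1/11493) = 2839/3359 - 10804/11493 = -3662009/38604987 ≈ -0.094858)
w = -546411323989/38604987 (w = -14154 - 1*(-3662009/38604987) = -14154 + 3662009/38604987 = -546411323989/38604987 ≈ -14154.)
w + f(q) = -546411323989/38604987 + (-24 + 3*I*√7) = -547337843677/38604987 + 3*I*√7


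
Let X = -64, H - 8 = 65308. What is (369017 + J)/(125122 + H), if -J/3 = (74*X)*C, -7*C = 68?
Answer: 1616975/1333066 ≈ 1.2130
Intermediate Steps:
C = -68/7 (C = -1/7*68 = -68/7 ≈ -9.7143)
H = 65316 (H = 8 + 65308 = 65316)
J = -966144/7 (J = -3*74*(-64)*(-68)/7 = -(-14208)*(-68)/7 = -3*322048/7 = -966144/7 ≈ -1.3802e+5)
(369017 + J)/(125122 + H) = (369017 - 966144/7)/(125122 + 65316) = (1616975/7)/190438 = (1616975/7)*(1/190438) = 1616975/1333066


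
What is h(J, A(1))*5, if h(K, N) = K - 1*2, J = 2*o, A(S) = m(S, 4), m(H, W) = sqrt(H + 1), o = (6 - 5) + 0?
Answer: 0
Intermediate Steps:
o = 1 (o = 1 + 0 = 1)
m(H, W) = sqrt(1 + H)
A(S) = sqrt(1 + S)
J = 2 (J = 2*1 = 2)
h(K, N) = -2 + K (h(K, N) = K - 2 = -2 + K)
h(J, A(1))*5 = (-2 + 2)*5 = 0*5 = 0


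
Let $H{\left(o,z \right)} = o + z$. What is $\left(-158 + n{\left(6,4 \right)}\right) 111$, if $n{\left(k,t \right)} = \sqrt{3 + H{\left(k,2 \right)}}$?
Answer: $-17538 + 111 \sqrt{11} \approx -17170.0$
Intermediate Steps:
$n{\left(k,t \right)} = \sqrt{5 + k}$ ($n{\left(k,t \right)} = \sqrt{3 + \left(k + 2\right)} = \sqrt{3 + \left(2 + k\right)} = \sqrt{5 + k}$)
$\left(-158 + n{\left(6,4 \right)}\right) 111 = \left(-158 + \sqrt{5 + 6}\right) 111 = \left(-158 + \sqrt{11}\right) 111 = -17538 + 111 \sqrt{11}$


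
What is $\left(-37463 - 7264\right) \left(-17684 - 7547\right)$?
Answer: $1128506937$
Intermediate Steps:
$\left(-37463 - 7264\right) \left(-17684 - 7547\right) = \left(-44727\right) \left(-25231\right) = 1128506937$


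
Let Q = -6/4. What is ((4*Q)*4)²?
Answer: 576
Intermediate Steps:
Q = -3/2 (Q = -6*¼ = -3/2 ≈ -1.5000)
((4*Q)*4)² = ((4*(-3/2))*4)² = (-6*4)² = (-24)² = 576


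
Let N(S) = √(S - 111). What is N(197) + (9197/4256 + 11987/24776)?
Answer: 1834747/693728 + √86 ≈ 11.918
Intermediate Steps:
N(S) = √(-111 + S)
N(197) + (9197/4256 + 11987/24776) = √(-111 + 197) + (9197/4256 + 11987/24776) = √86 + (9197*(1/4256) + 11987*(1/24776)) = √86 + (9197/4256 + 11987/24776) = √86 + 1834747/693728 = 1834747/693728 + √86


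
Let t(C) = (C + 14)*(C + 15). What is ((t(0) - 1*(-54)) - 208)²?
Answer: 3136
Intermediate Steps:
t(C) = (14 + C)*(15 + C)
((t(0) - 1*(-54)) - 208)² = (((210 + 0² + 29*0) - 1*(-54)) - 208)² = (((210 + 0 + 0) + 54) - 208)² = ((210 + 54) - 208)² = (264 - 208)² = 56² = 3136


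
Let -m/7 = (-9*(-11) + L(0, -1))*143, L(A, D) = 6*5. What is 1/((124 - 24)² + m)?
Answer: -1/119129 ≈ -8.3943e-6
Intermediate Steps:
L(A, D) = 30
m = -129129 (m = -7*(-9*(-11) + 30)*143 = -7*(99 + 30)*143 = -903*143 = -7*18447 = -129129)
1/((124 - 24)² + m) = 1/((124 - 24)² - 129129) = 1/(100² - 129129) = 1/(10000 - 129129) = 1/(-119129) = -1/119129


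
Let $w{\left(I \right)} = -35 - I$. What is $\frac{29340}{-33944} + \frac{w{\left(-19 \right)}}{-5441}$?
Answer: $- \frac{39773959}{46172326} \approx -0.86142$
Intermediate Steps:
$\frac{29340}{-33944} + \frac{w{\left(-19 \right)}}{-5441} = \frac{29340}{-33944} + \frac{-35 - -19}{-5441} = 29340 \left(- \frac{1}{33944}\right) + \left(-35 + 19\right) \left(- \frac{1}{5441}\right) = - \frac{7335}{8486} - - \frac{16}{5441} = - \frac{7335}{8486} + \frac{16}{5441} = - \frac{39773959}{46172326}$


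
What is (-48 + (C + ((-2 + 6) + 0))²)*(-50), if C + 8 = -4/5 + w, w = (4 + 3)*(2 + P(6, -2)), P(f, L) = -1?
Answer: 2158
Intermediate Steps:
w = 7 (w = (4 + 3)*(2 - 1) = 7*1 = 7)
C = -9/5 (C = -8 + (-4/5 + 7) = -8 + (-4*⅕ + 7) = -8 + (-⅘ + 7) = -8 + 31/5 = -9/5 ≈ -1.8000)
(-48 + (C + ((-2 + 6) + 0))²)*(-50) = (-48 + (-9/5 + ((-2 + 6) + 0))²)*(-50) = (-48 + (-9/5 + (4 + 0))²)*(-50) = (-48 + (-9/5 + 4)²)*(-50) = (-48 + (11/5)²)*(-50) = (-48 + 121/25)*(-50) = -1079/25*(-50) = 2158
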